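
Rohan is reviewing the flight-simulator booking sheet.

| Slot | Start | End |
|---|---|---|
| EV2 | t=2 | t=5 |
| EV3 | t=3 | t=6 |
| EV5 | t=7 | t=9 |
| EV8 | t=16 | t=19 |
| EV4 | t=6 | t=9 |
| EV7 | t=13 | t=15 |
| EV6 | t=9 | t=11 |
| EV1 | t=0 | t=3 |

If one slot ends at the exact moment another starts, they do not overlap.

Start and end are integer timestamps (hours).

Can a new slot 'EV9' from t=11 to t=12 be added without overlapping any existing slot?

Yes — the slot is free

EV1: ends t=3 at or before EV9 starts t=11 → clear.
EV2: ends t=5 at or before EV9 starts t=11 → clear.
EV3: ends t=6 at or before EV9 starts t=11 → clear.
EV4: ends t=9 at or before EV9 starts t=11 → clear.
EV5: ends t=9 at or before EV9 starts t=11 → clear.
EV6: ends t=11 at or before EV9 starts t=11 → clear.
EV7: starts t=13 at or after EV9 ends t=12 → clear.
EV8: starts t=16 at or after EV9 ends t=12 → clear.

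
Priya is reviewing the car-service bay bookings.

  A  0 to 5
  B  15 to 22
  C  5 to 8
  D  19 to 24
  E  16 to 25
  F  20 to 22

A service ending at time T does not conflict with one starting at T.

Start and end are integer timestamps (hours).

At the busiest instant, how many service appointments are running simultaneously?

4

Sweep the timeline, counting +1 at each start and −1 at each end (ends before starts at a tie):
0 start A → 1
5 end A → 0
5 start C → 1
8 end C → 0
15 start B → 1
16 start E → 2
19 start D → 3
20 start F → 4
22 end B → 3
22 end F → 2
24 end D → 1
25 end E → 0
Peak is 4, at 20 (B, D, E, F).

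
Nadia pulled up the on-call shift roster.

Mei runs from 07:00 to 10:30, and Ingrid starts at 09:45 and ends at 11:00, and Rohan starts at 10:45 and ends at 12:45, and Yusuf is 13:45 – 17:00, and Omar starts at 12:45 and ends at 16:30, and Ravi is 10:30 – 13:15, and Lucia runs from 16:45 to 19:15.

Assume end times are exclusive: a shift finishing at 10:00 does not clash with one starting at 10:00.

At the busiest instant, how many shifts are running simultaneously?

Sweep the timeline, counting +1 at each start and −1 at each end (ends before starts at a tie):
07:00 start Mei → 1
09:45 start Ingrid → 2
10:30 end Mei → 1
10:30 start Ravi → 2
10:45 start Rohan → 3
11:00 end Ingrid → 2
12:45 end Rohan → 1
12:45 start Omar → 2
13:15 end Ravi → 1
13:45 start Yusuf → 2
16:30 end Omar → 1
16:45 start Lucia → 2
17:00 end Yusuf → 1
19:15 end Lucia → 0
Peak is 3, at 10:45 (Ingrid, Ravi, Rohan).

3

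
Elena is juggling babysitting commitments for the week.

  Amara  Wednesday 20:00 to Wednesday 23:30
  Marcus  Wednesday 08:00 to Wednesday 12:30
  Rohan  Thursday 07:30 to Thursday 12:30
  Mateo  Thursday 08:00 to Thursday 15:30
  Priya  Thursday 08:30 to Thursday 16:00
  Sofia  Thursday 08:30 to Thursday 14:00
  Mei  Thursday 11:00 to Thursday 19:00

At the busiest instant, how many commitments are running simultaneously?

5

Sweep the timeline, counting +1 at each start and −1 at each end (ends before starts at a tie):
Wednesday 08:00 start Marcus → 1
Wednesday 12:30 end Marcus → 0
Wednesday 20:00 start Amara → 1
Wednesday 23:30 end Amara → 0
Thursday 07:30 start Rohan → 1
Thursday 08:00 start Mateo → 2
Thursday 08:30 start Priya → 3
Thursday 08:30 start Sofia → 4
Thursday 11:00 start Mei → 5
Thursday 12:30 end Rohan → 4
Thursday 14:00 end Sofia → 3
Thursday 15:30 end Mateo → 2
Thursday 16:00 end Priya → 1
Thursday 19:00 end Mei → 0
Peak is 5, at Thursday 11:00 (Mateo, Mei, Priya, Rohan, Sofia).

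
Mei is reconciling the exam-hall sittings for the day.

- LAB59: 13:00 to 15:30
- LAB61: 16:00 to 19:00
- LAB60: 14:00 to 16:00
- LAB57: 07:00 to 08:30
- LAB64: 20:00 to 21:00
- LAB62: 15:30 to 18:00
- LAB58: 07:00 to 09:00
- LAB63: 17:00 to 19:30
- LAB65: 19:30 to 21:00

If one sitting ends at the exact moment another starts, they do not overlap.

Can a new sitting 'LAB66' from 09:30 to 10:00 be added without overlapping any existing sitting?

Yes — the slot is free

LAB57: ends 08:30 at or before LAB66 starts 09:30 → clear.
LAB58: ends 09:00 at or before LAB66 starts 09:30 → clear.
LAB59: starts 13:00 at or after LAB66 ends 10:00 → clear.
LAB60: starts 14:00 at or after LAB66 ends 10:00 → clear.
LAB62: starts 15:30 at or after LAB66 ends 10:00 → clear.
LAB61: starts 16:00 at or after LAB66 ends 10:00 → clear.
LAB63: starts 17:00 at or after LAB66 ends 10:00 → clear.
LAB65: starts 19:30 at or after LAB66 ends 10:00 → clear.
LAB64: starts 20:00 at or after LAB66 ends 10:00 → clear.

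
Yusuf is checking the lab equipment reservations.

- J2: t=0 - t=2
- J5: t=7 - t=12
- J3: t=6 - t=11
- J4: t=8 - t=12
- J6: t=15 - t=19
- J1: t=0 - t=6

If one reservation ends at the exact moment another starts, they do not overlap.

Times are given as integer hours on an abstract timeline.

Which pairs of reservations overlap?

Sorted by start: J1, J2, J3, J5, J4, J6.
J2 starts before J1 ends → J1 and J2 overlap.
J3 starts exactly when J1 ends (back-to-back, no overlap); J1 is clear from here.
J3 starts after J2 ends; J2 is clear from here.
J5 starts before J3 ends → J3 and J5 overlap.
J4 starts before J3 ends → J3 and J4 overlap.
J6 starts after J3 ends.
J4 starts before J5 ends → J5 and J4 overlap.
J6 starts after J5 ends.
J6 starts after J4 ends.

J1 & J2, J3 & J4, J3 & J5, J4 & J5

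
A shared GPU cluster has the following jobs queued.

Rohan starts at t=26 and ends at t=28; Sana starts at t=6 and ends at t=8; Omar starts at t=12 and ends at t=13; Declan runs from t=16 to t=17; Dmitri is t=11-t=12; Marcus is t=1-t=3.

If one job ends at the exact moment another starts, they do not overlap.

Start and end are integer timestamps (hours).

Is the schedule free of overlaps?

Check each pair: they overlap iff neither finishes before the other starts.
Sorted by start: Marcus, Sana, Dmitri, Omar, Declan, Rohan.
Sana starts after Marcus ends — done with Marcus.
Dmitri starts after Sana ends — done with Sana.
Omar starts exactly when Dmitri ends (back-to-back, no overlap) — done with Dmitri.
Declan starts after Omar ends — done with Omar.
Rohan starts after Declan ends.
Every pair is clear; the schedule has no overlaps.

Yes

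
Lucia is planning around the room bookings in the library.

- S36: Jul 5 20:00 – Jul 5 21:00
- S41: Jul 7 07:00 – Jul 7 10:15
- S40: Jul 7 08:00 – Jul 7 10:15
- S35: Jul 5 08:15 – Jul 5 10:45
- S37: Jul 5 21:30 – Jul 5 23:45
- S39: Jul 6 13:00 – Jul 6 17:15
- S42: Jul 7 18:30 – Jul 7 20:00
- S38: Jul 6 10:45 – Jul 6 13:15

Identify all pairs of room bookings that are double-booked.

Sorted by start: S35, S36, S37, S38, S39, S41, S40, S42.
S36 starts after S35 ends, so nothing later overlaps S35 either.
S37 starts after S36 ends, so nothing later overlaps S36 either.
S38 starts after S37 ends, so nothing later overlaps S37 either.
S39 starts before S38 ends → S38 and S39 overlap.
S41 starts after S38 ends, so nothing later overlaps S38 either.
S41 starts after S39 ends, so nothing later overlaps S39 either.
S40 starts before S41 ends → S41 and S40 overlap.
S42 starts after S41 ends.
S42 starts after S40 ends.

S38 & S39, S40 & S41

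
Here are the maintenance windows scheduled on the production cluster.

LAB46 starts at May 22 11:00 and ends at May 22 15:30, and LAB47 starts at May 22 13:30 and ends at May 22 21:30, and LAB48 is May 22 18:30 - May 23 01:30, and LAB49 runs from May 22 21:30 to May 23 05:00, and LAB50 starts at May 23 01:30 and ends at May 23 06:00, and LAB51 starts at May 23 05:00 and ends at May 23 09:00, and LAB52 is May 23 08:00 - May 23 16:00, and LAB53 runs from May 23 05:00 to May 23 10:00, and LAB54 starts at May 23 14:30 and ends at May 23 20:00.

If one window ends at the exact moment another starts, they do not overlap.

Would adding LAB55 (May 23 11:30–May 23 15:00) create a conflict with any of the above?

Yes — it overlaps LAB52, LAB54

LAB46: ends May 22 15:30 at or before LAB55 starts May 23 11:30 → clear.
LAB47: ends May 22 21:30 at or before LAB55 starts May 23 11:30 → clear.
LAB48: ends May 23 01:30 at or before LAB55 starts May 23 11:30 → clear.
LAB49: ends May 23 05:00 at or before LAB55 starts May 23 11:30 → clear.
LAB50: ends May 23 06:00 at or before LAB55 starts May 23 11:30 → clear.
LAB51: ends May 23 09:00 at or before LAB55 starts May 23 11:30 → clear.
LAB53: ends May 23 10:00 at or before LAB55 starts May 23 11:30 → clear.
LAB52: starts May 23 08:00 before LAB55 ends May 23 15:00, and ends May 23 16:00 after LAB55 starts May 23 11:30 → overlap.
LAB54: starts May 23 14:30 before LAB55 ends May 23 15:00, and ends May 23 20:00 after LAB55 starts May 23 11:30 → overlap.
LAB55 overlaps LAB52, LAB54.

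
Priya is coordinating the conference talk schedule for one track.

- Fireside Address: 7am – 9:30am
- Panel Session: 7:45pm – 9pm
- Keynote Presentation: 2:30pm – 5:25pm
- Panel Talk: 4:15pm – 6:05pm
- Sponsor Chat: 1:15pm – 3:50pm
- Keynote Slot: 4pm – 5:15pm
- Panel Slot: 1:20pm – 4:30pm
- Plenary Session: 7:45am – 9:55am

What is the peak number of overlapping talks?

Sort all start/end points and keep a running count:
7am start Fireside Address → 1
7:45am start Plenary Session → 2
9:30am end Fireside Address → 1
9:55am end Plenary Session → 0
1:15pm start Sponsor Chat → 1
1:20pm start Panel Slot → 2
2:30pm start Keynote Presentation → 3
3:50pm end Sponsor Chat → 2
4pm start Keynote Slot → 3
4:15pm start Panel Talk → 4
4:30pm end Panel Slot → 3
5:15pm end Keynote Slot → 2
5:25pm end Keynote Presentation → 1
6:05pm end Panel Talk → 0
7:45pm start Panel Session → 1
9pm end Panel Session → 0
Peak is 4, at 4:15pm (Keynote Presentation, Keynote Slot, Panel Slot, Panel Talk).

4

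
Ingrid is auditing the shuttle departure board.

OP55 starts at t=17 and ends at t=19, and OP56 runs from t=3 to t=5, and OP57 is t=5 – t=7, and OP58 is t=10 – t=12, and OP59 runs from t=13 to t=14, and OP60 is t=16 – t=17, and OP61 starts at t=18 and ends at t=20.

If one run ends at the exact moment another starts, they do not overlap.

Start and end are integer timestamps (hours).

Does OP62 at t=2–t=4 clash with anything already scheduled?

Yes — it overlaps OP56

OP56: starts t=3 before OP62 ends t=4, and ends t=5 after OP62 starts t=2 → overlap.
OP57: starts t=5 at or after OP62 ends t=4 → clear.
OP58: starts t=10 at or after OP62 ends t=4 → clear.
OP59: starts t=13 at or after OP62 ends t=4 → clear.
OP60: starts t=16 at or after OP62 ends t=4 → clear.
OP55: starts t=17 at or after OP62 ends t=4 → clear.
OP61: starts t=18 at or after OP62 ends t=4 → clear.
OP62 overlaps OP56.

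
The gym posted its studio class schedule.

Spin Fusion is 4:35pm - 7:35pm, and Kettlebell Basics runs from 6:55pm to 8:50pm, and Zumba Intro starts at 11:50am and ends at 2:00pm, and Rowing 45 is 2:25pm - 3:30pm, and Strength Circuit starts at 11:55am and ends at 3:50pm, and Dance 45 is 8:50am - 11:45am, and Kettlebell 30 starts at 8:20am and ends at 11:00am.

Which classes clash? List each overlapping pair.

Sorted by start: Kettlebell 30, Dance 45, Zumba Intro, Strength Circuit, Rowing 45, Spin Fusion, Kettlebell Basics.
Dance 45 starts before Kettlebell 30 ends → Kettlebell 30 and Dance 45 overlap.
Zumba Intro starts after Kettlebell 30 ends; Kettlebell 30 is clear from here.
Zumba Intro starts after Dance 45 ends; Dance 45 is clear from here.
Strength Circuit starts before Zumba Intro ends → Zumba Intro and Strength Circuit overlap.
Rowing 45 starts after Zumba Intro ends; Zumba Intro is clear from here.
Rowing 45 starts before Strength Circuit ends → Strength Circuit and Rowing 45 overlap.
Spin Fusion starts after Strength Circuit ends; Strength Circuit is clear from here.
Spin Fusion starts after Rowing 45 ends; Rowing 45 is clear from here.
Kettlebell Basics starts before Spin Fusion ends → Spin Fusion and Kettlebell Basics overlap.

Dance 45 & Kettlebell 30, Kettlebell Basics & Spin Fusion, Rowing 45 & Strength Circuit, Strength Circuit & Zumba Intro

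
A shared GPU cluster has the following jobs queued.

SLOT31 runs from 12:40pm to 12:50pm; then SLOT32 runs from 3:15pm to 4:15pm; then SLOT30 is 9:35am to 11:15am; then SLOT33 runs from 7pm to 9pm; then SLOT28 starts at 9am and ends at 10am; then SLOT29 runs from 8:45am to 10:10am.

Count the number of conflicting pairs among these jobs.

Sorted by start: SLOT29, SLOT28, SLOT30, SLOT31, SLOT32, SLOT33.
SLOT28 starts before SLOT29 ends → SLOT29 and SLOT28 overlap.
SLOT30 starts before SLOT29 ends → SLOT29 and SLOT30 overlap.
SLOT31 starts after SLOT29 ends, so SLOT29 has no further overlaps.
SLOT30 starts before SLOT28 ends → SLOT28 and SLOT30 overlap.
SLOT31 starts after SLOT28 ends, so SLOT28 has no further overlaps.
SLOT31 starts after SLOT30 ends, so SLOT30 has no further overlaps.
SLOT32 starts after SLOT31 ends, so SLOT31 has no further overlaps.
SLOT33 starts after SLOT32 ends.
Overlapping pairs: SLOT28 & SLOT29, SLOT28 & SLOT30, SLOT29 & SLOT30 — 3 in total.

3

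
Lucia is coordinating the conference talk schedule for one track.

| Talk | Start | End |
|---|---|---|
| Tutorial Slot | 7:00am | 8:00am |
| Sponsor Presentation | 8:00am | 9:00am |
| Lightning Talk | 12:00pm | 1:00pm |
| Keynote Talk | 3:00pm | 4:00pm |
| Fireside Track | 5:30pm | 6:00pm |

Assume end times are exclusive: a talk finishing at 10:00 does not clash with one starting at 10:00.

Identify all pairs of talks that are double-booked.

no overlapping pairs

Sorted by start: Tutorial Slot, Sponsor Presentation, Lightning Talk, Keynote Talk, Fireside Track.
Sponsor Presentation starts exactly when Tutorial Slot ends (back-to-back, no overlap), so nothing later overlaps Tutorial Slot either.
Lightning Talk starts after Sponsor Presentation ends, so nothing later overlaps Sponsor Presentation either.
Keynote Talk starts after Lightning Talk ends, so nothing later overlaps Lightning Talk either.
Fireside Track starts after Keynote Talk ends.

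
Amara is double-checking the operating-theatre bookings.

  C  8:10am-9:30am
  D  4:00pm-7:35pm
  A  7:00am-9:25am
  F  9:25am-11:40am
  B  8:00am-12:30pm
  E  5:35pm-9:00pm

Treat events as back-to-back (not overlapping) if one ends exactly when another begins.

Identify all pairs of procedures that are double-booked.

Check each pair: they overlap iff neither finishes before the other starts.
Sorted by start: A, B, C, F, D, E.
B starts before A ends → A and B overlap.
C starts before A ends → A and C overlap.
F starts exactly when A ends (back-to-back, no overlap) — done with A.
C starts before B ends → B and C overlap.
F starts before B ends → B and F overlap.
D starts after B ends — done with B.
F starts before C ends → C and F overlap.
D starts after C ends — done with C.
D starts after F ends — done with F.
E starts before D ends → D and E overlap.

A & B, A & C, B & C, B & F, C & F, D & E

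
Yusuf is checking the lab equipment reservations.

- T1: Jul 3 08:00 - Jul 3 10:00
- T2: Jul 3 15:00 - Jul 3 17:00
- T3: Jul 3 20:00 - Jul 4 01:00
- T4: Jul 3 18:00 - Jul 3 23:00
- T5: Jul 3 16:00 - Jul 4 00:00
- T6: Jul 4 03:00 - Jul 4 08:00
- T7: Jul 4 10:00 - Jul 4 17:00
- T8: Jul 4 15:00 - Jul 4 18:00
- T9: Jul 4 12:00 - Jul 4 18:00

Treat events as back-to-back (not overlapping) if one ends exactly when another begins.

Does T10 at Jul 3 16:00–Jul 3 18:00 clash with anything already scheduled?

T1: ends Jul 3 10:00 at or before T10 starts Jul 3 16:00 → clear.
T2: starts Jul 3 15:00 before T10 ends Jul 3 18:00, and ends Jul 3 17:00 after T10 starts Jul 3 16:00 → overlap.
T5: starts Jul 3 16:00 before T10 ends Jul 3 18:00, and ends Jul 4 00:00 after T10 starts Jul 3 16:00 → overlap.
T4: starts Jul 3 18:00 at or after T10 ends Jul 3 18:00 → clear.
T3: starts Jul 3 20:00 at or after T10 ends Jul 3 18:00 → clear.
T6: starts Jul 4 03:00 at or after T10 ends Jul 3 18:00 → clear.
T7: starts Jul 4 10:00 at or after T10 ends Jul 3 18:00 → clear.
T9: starts Jul 4 12:00 at or after T10 ends Jul 3 18:00 → clear.
T8: starts Jul 4 15:00 at or after T10 ends Jul 3 18:00 → clear.
T10 overlaps T2, T5.

Yes — it overlaps T2, T5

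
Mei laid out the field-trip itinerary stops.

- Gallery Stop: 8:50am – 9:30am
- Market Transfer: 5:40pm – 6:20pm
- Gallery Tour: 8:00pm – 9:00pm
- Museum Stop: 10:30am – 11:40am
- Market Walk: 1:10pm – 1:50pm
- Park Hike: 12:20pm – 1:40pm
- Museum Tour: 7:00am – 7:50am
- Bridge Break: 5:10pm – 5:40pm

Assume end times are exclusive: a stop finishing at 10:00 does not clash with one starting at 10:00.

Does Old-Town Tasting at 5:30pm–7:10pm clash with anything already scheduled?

Museum Tour: ends 7:50am at or before Old-Town Tasting starts 5:30pm → clear.
Gallery Stop: ends 9:30am at or before Old-Town Tasting starts 5:30pm → clear.
Museum Stop: ends 11:40am at or before Old-Town Tasting starts 5:30pm → clear.
Park Hike: ends 1:40pm at or before Old-Town Tasting starts 5:30pm → clear.
Market Walk: ends 1:50pm at or before Old-Town Tasting starts 5:30pm → clear.
Bridge Break: starts 5:10pm before Old-Town Tasting ends 7:10pm, and ends 5:40pm after Old-Town Tasting starts 5:30pm → overlap.
Market Transfer: starts 5:40pm before Old-Town Tasting ends 7:10pm, and ends 6:20pm after Old-Town Tasting starts 5:30pm → overlap.
Gallery Tour: starts 8:00pm at or after Old-Town Tasting ends 7:10pm → clear.
Old-Town Tasting overlaps Market Transfer, Bridge Break.

Yes — it overlaps Bridge Break, Market Transfer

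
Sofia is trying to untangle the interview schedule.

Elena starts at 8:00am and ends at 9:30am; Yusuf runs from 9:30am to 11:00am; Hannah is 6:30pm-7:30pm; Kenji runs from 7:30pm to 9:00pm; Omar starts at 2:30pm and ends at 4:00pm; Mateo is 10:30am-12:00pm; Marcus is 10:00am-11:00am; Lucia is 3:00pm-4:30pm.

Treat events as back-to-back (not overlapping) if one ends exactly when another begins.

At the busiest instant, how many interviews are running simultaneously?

3

Walk through starts and ends in time order (an end at T is processed before a start at T):
8:00am start Elena → 1
9:30am end Elena → 0
9:30am start Yusuf → 1
10:00am start Marcus → 2
10:30am start Mateo → 3
11:00am end Marcus → 2
11:00am end Yusuf → 1
12:00pm end Mateo → 0
2:30pm start Omar → 1
3:00pm start Lucia → 2
4:00pm end Omar → 1
4:30pm end Lucia → 0
6:30pm start Hannah → 1
7:30pm end Hannah → 0
7:30pm start Kenji → 1
9:00pm end Kenji → 0
Peak is 3, at 10:30am (Marcus, Mateo, Yusuf).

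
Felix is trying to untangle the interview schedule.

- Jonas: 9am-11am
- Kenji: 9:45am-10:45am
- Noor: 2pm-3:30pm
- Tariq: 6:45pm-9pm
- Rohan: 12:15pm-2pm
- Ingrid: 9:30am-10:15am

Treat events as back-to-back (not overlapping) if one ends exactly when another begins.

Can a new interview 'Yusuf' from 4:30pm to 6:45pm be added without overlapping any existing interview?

Jonas: ends 11am at or before Yusuf starts 4:30pm → clear.
Ingrid: ends 10:15am at or before Yusuf starts 4:30pm → clear.
Kenji: ends 10:45am at or before Yusuf starts 4:30pm → clear.
Rohan: ends 2pm at or before Yusuf starts 4:30pm → clear.
Noor: ends 3:30pm at or before Yusuf starts 4:30pm → clear.
Tariq: starts 6:45pm at or after Yusuf ends 6:45pm → clear.

Yes — the slot is free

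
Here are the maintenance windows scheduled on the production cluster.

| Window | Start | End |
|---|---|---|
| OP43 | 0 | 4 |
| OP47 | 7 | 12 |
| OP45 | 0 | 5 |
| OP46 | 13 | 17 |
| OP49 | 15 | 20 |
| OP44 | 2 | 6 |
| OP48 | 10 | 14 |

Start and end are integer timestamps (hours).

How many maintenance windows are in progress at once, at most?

Sort all start/end points and keep a running count:
0 start OP43 → 1
0 start OP45 → 2
2 start OP44 → 3
4 end OP43 → 2
5 end OP45 → 1
6 end OP44 → 0
7 start OP47 → 1
10 start OP48 → 2
12 end OP47 → 1
13 start OP46 → 2
14 end OP48 → 1
15 start OP49 → 2
17 end OP46 → 1
20 end OP49 → 0
Peak is 3, at 2 (OP43, OP44, OP45).

3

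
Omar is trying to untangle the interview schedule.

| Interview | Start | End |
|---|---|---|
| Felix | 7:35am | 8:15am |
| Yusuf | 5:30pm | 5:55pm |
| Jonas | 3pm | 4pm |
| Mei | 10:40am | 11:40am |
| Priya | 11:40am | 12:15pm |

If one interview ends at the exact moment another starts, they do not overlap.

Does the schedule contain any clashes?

Two intervals overlap when each starts before the other ends.
Sorted by start: Felix, Mei, Priya, Jonas, Yusuf.
Mei starts after Felix ends, so nothing later overlaps Felix either.
Priya starts exactly when Mei ends (back-to-back, no overlap), so nothing later overlaps Mei either.
Jonas starts after Priya ends, so nothing later overlaps Priya either.
Yusuf starts after Jonas ends.
Every pair is clear; the schedule has no overlaps.

No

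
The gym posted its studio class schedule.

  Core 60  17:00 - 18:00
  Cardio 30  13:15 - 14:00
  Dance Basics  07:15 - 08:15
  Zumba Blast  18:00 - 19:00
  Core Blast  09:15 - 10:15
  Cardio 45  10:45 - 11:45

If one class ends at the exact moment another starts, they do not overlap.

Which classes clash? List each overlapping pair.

no overlapping pairs

Sorted by start: Dance Basics, Core Blast, Cardio 45, Cardio 30, Core 60, Zumba Blast.
Core Blast starts after Dance Basics ends, so Dance Basics has no further overlaps.
Cardio 45 starts after Core Blast ends, so Core Blast has no further overlaps.
Cardio 30 starts after Cardio 45 ends, so Cardio 45 has no further overlaps.
Core 60 starts after Cardio 30 ends, so Cardio 30 has no further overlaps.
Zumba Blast starts exactly when Core 60 ends (back-to-back, no overlap).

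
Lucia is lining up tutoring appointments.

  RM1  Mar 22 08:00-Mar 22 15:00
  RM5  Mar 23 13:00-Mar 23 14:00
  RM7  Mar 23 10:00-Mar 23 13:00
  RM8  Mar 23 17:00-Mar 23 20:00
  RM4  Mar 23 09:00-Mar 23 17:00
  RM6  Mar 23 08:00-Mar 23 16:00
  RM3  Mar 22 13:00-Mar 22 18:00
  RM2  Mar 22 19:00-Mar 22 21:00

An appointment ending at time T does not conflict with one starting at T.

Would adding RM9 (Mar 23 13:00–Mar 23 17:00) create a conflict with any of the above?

RM1: ends Mar 22 15:00 at or before RM9 starts Mar 23 13:00 → clear.
RM3: ends Mar 22 18:00 at or before RM9 starts Mar 23 13:00 → clear.
RM2: ends Mar 22 21:00 at or before RM9 starts Mar 23 13:00 → clear.
RM6: starts Mar 23 08:00 before RM9 ends Mar 23 17:00, and ends Mar 23 16:00 after RM9 starts Mar 23 13:00 → overlap.
RM4: starts Mar 23 09:00 before RM9 ends Mar 23 17:00, and ends Mar 23 17:00 after RM9 starts Mar 23 13:00 → overlap.
RM7: ends Mar 23 13:00 at or before RM9 starts Mar 23 13:00 → clear.
RM5: starts Mar 23 13:00 before RM9 ends Mar 23 17:00, and ends Mar 23 14:00 after RM9 starts Mar 23 13:00 → overlap.
RM8: starts Mar 23 17:00 at or after RM9 ends Mar 23 17:00 → clear.
RM9 overlaps RM4, RM5, RM6.

Yes — it overlaps RM4, RM5, RM6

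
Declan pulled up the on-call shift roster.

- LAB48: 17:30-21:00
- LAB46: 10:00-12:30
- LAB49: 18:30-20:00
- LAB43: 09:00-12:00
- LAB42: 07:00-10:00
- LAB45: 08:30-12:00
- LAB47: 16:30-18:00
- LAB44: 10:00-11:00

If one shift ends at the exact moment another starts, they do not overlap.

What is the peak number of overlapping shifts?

Walk through starts and ends in time order (an end at T is processed before a start at T):
07:00 start LAB42 → 1
08:30 start LAB45 → 2
09:00 start LAB43 → 3
10:00 end LAB42 → 2
10:00 start LAB44 → 3
10:00 start LAB46 → 4
11:00 end LAB44 → 3
12:00 end LAB43 → 2
12:00 end LAB45 → 1
12:30 end LAB46 → 0
16:30 start LAB47 → 1
17:30 start LAB48 → 2
18:00 end LAB47 → 1
18:30 start LAB49 → 2
20:00 end LAB49 → 1
21:00 end LAB48 → 0
Peak is 4, at 10:00 (LAB43, LAB44, LAB45, LAB46).

4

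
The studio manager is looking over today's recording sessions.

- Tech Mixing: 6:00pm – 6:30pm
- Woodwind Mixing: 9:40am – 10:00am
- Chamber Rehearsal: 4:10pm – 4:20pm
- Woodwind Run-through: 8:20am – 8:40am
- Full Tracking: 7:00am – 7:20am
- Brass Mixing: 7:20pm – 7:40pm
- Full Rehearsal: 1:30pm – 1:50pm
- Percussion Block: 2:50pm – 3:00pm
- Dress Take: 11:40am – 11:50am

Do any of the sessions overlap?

No

Check each pair: they overlap iff neither finishes before the other starts.
Sorted by start: Full Tracking, Woodwind Run-through, Woodwind Mixing, Dress Take, Full Rehearsal, Percussion Block, Chamber Rehearsal, Tech Mixing, Brass Mixing.
Woodwind Run-through starts after Full Tracking ends; Full Tracking is clear from here.
Woodwind Mixing starts after Woodwind Run-through ends; Woodwind Run-through is clear from here.
Dress Take starts after Woodwind Mixing ends; Woodwind Mixing is clear from here.
Full Rehearsal starts after Dress Take ends; Dress Take is clear from here.
Percussion Block starts after Full Rehearsal ends; Full Rehearsal is clear from here.
Chamber Rehearsal starts after Percussion Block ends; Percussion Block is clear from here.
Tech Mixing starts after Chamber Rehearsal ends; Chamber Rehearsal is clear from here.
Brass Mixing starts after Tech Mixing ends.
Every pair is clear; the schedule has no overlaps.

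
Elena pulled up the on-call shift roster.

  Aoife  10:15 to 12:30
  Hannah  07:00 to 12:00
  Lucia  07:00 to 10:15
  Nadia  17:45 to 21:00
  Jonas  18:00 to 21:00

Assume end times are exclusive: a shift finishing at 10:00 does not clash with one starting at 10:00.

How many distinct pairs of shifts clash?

Check each pair: they overlap iff neither finishes before the other starts.
Sorted by start: Lucia, Hannah, Aoife, Nadia, Jonas.
Hannah starts before Lucia ends → Lucia and Hannah overlap.
Aoife starts exactly when Lucia ends (back-to-back, no overlap), so nothing later overlaps Lucia either.
Aoife starts before Hannah ends → Hannah and Aoife overlap.
Nadia starts after Hannah ends, so nothing later overlaps Hannah either.
Nadia starts after Aoife ends, so nothing later overlaps Aoife either.
Jonas starts before Nadia ends → Nadia and Jonas overlap.
Overlapping pairs: Aoife & Hannah, Hannah & Lucia, Jonas & Nadia — 3 in total.

3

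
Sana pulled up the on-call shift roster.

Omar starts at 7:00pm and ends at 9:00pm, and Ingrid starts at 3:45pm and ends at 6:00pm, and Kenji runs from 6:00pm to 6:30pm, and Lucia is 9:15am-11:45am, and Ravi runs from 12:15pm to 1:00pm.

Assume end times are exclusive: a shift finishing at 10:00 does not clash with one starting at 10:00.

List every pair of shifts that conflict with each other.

none

Sorted by start: Lucia, Ravi, Ingrid, Kenji, Omar.
Ravi starts after Lucia ends, so Lucia has no further overlaps.
Ingrid starts after Ravi ends, so Ravi has no further overlaps.
Kenji starts exactly when Ingrid ends (back-to-back, no overlap), so Ingrid has no further overlaps.
Omar starts after Kenji ends.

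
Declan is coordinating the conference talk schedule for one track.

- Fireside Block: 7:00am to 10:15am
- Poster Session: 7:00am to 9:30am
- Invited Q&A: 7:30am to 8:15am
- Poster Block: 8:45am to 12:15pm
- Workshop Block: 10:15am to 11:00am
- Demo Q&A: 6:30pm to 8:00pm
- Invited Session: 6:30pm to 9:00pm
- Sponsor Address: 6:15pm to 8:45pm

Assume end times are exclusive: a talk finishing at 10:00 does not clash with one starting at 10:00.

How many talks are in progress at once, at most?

Sweep the timeline, counting +1 at each start and −1 at each end (ends before starts at a tie):
7:00am start Fireside Block → 1
7:00am start Poster Session → 2
7:30am start Invited Q&A → 3
8:15am end Invited Q&A → 2
8:45am start Poster Block → 3
9:30am end Poster Session → 2
10:15am end Fireside Block → 1
10:15am start Workshop Block → 2
11:00am end Workshop Block → 1
12:15pm end Poster Block → 0
6:15pm start Sponsor Address → 1
6:30pm start Demo Q&A → 2
6:30pm start Invited Session → 3
8:00pm end Demo Q&A → 2
8:45pm end Sponsor Address → 1
9:00pm end Invited Session → 0
Peak is 3, at 7:30am (Fireside Block, Invited Q&A, Poster Session).

3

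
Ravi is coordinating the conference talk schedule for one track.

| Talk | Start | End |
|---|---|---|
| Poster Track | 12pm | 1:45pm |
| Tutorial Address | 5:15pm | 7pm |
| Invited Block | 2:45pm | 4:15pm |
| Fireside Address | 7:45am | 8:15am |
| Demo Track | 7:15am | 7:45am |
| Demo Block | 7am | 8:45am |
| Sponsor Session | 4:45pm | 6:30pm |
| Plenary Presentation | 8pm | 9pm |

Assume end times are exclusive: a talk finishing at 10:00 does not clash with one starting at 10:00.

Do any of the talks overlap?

Sorted by start: Demo Block, Demo Track, Fireside Address, Poster Track, Invited Block, Sponsor Session, Tutorial Address, Plenary Presentation.
Demo Track starts before Demo Block ends → Demo Block and Demo Track overlap.
That's a conflict, so the schedule is not conflict-free.

Yes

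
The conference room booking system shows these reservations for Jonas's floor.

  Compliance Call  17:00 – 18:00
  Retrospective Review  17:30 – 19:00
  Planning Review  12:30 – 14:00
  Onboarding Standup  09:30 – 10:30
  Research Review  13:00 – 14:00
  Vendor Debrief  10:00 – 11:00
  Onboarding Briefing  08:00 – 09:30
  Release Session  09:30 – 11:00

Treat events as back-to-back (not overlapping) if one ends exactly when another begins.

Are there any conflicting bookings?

Check each pair: they overlap iff neither finishes before the other starts.
Sorted by start: Onboarding Briefing, Onboarding Standup, Release Session, Vendor Debrief, Planning Review, Research Review, Compliance Call, Retrospective Review.
Onboarding Standup starts exactly when Onboarding Briefing ends (back-to-back, no overlap), so nothing later overlaps Onboarding Briefing either.
Release Session starts before Onboarding Standup ends → Onboarding Standup and Release Session overlap.
That's a conflict, so the schedule is not conflict-free.

Yes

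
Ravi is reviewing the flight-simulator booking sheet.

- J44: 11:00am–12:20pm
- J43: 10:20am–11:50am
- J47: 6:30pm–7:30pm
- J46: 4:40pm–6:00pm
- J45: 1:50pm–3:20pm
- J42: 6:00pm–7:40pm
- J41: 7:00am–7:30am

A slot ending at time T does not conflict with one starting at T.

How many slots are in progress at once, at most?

Walk through starts and ends in time order (an end at T is processed before a start at T):
7:00am start J41 → 1
7:30am end J41 → 0
10:20am start J43 → 1
11:00am start J44 → 2
11:50am end J43 → 1
12:20pm end J44 → 0
1:50pm start J45 → 1
3:20pm end J45 → 0
4:40pm start J46 → 1
6:00pm end J46 → 0
6:00pm start J42 → 1
6:30pm start J47 → 2
7:30pm end J47 → 1
7:40pm end J42 → 0
Peak is 2, at 11:00am (J43, J44).

2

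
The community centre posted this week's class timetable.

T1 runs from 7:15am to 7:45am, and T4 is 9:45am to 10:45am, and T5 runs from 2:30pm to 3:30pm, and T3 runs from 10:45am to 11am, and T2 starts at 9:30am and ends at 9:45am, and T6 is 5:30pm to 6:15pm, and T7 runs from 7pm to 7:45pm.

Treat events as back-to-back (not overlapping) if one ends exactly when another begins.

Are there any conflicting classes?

No

Sorted by start: T1, T2, T4, T3, T5, T6, T7.
T2 starts after T1 ends, so nothing later overlaps T1 either.
T4 starts exactly when T2 ends (back-to-back, no overlap), so nothing later overlaps T2 either.
T3 starts exactly when T4 ends (back-to-back, no overlap), so nothing later overlaps T4 either.
T5 starts after T3 ends, so nothing later overlaps T3 either.
T6 starts after T5 ends, so nothing later overlaps T5 either.
T7 starts after T6 ends.
Every pair is clear; the schedule has no overlaps.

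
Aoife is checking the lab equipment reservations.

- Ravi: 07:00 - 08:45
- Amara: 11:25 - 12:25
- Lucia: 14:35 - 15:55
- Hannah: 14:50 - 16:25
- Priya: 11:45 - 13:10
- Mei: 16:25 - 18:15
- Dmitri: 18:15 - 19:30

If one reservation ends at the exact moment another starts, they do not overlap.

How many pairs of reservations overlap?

2

Sorted by start: Ravi, Amara, Priya, Lucia, Hannah, Mei, Dmitri.
Amara starts after Ravi ends, so nothing later overlaps Ravi either.
Priya starts before Amara ends → Amara and Priya overlap.
Lucia starts after Amara ends, so nothing later overlaps Amara either.
Lucia starts after Priya ends, so nothing later overlaps Priya either.
Hannah starts before Lucia ends → Lucia and Hannah overlap.
Mei starts after Lucia ends, so nothing later overlaps Lucia either.
Mei starts exactly when Hannah ends (back-to-back, no overlap), so nothing later overlaps Hannah either.
Dmitri starts exactly when Mei ends (back-to-back, no overlap).
Overlapping pairs: Amara & Priya, Hannah & Lucia — 2 in total.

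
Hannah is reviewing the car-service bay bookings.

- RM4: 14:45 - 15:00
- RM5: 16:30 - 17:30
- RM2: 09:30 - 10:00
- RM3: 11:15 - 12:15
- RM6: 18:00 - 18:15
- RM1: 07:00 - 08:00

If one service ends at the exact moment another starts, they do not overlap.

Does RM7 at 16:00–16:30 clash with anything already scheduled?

RM1: ends 08:00 at or before RM7 starts 16:00 → clear.
RM2: ends 10:00 at or before RM7 starts 16:00 → clear.
RM3: ends 12:15 at or before RM7 starts 16:00 → clear.
RM4: ends 15:00 at or before RM7 starts 16:00 → clear.
RM5: starts 16:30 at or after RM7 ends 16:30 → clear.
RM6: starts 18:00 at or after RM7 ends 16:30 → clear.

No — it doesn't clash with anything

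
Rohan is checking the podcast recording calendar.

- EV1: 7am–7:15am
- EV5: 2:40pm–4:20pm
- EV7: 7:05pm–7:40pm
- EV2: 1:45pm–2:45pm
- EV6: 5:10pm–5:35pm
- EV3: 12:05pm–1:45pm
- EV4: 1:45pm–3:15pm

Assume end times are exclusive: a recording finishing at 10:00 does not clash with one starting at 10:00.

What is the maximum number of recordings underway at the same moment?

3

Sort all start/end points and keep a running count:
7am start EV1 → 1
7:15am end EV1 → 0
12:05pm start EV3 → 1
1:45pm end EV3 → 0
1:45pm start EV2 → 1
1:45pm start EV4 → 2
2:40pm start EV5 → 3
2:45pm end EV2 → 2
3:15pm end EV4 → 1
4:20pm end EV5 → 0
5:10pm start EV6 → 1
5:35pm end EV6 → 0
7:05pm start EV7 → 1
7:40pm end EV7 → 0
Peak is 3, at 2:40pm (EV2, EV4, EV5).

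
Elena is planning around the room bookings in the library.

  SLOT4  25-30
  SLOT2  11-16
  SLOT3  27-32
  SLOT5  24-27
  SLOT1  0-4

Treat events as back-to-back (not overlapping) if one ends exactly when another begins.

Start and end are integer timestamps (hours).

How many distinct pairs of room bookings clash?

2

Sorted by start: SLOT1, SLOT2, SLOT5, SLOT4, SLOT3.
SLOT2 starts after SLOT1 ends, so SLOT1 has no further overlaps.
SLOT5 starts after SLOT2 ends, so SLOT2 has no further overlaps.
SLOT4 starts before SLOT5 ends → SLOT5 and SLOT4 overlap.
SLOT3 starts exactly when SLOT5 ends (back-to-back, no overlap).
SLOT3 starts before SLOT4 ends → SLOT4 and SLOT3 overlap.
Overlapping pairs: SLOT3 & SLOT4, SLOT4 & SLOT5 — 2 in total.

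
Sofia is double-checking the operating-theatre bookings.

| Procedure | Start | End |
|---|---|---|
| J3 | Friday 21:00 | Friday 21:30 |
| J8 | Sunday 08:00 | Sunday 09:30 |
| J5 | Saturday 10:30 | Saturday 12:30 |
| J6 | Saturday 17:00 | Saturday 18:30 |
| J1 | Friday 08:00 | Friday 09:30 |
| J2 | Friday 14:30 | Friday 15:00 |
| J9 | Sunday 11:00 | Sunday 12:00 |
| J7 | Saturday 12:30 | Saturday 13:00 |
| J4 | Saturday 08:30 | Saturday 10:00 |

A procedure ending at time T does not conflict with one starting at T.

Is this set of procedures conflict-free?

Yes

Sorted by start: J1, J2, J3, J4, J5, J7, J6, J8, J9.
J2 starts after J1 ends; J1 is clear from here.
J3 starts after J2 ends; J2 is clear from here.
J4 starts after J3 ends; J3 is clear from here.
J5 starts after J4 ends; J4 is clear from here.
J7 starts exactly when J5 ends (back-to-back, no overlap); J5 is clear from here.
J6 starts after J7 ends; J7 is clear from here.
J8 starts after J6 ends; J6 is clear from here.
J9 starts after J8 ends.
Every pair is clear; the schedule has no overlaps.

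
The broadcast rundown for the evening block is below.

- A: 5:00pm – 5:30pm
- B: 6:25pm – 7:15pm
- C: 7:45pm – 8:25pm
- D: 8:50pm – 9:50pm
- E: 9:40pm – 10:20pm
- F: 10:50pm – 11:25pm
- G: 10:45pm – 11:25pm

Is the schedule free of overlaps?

Sorted by start: A, B, C, D, E, G, F.
B starts after A ends — done with A.
C starts after B ends — done with B.
D starts after C ends — done with C.
E starts before D ends → D and E overlap.
That's a conflict, so the schedule is not conflict-free.

No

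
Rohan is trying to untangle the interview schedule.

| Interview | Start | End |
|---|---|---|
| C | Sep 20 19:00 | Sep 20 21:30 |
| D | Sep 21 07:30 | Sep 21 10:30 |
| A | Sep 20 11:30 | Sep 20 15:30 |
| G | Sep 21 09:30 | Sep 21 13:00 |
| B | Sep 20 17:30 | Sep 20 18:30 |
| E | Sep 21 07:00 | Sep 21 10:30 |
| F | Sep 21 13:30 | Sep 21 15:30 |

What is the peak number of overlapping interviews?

Sort all start/end points and keep a running count:
Sep 20 11:30 start A → 1
Sep 20 15:30 end A → 0
Sep 20 17:30 start B → 1
Sep 20 18:30 end B → 0
Sep 20 19:00 start C → 1
Sep 20 21:30 end C → 0
Sep 21 07:00 start E → 1
Sep 21 07:30 start D → 2
Sep 21 09:30 start G → 3
Sep 21 10:30 end D → 2
Sep 21 10:30 end E → 1
Sep 21 13:00 end G → 0
Sep 21 13:30 start F → 1
Sep 21 15:30 end F → 0
Peak is 3, at Sep 21 09:30 (D, E, G).

3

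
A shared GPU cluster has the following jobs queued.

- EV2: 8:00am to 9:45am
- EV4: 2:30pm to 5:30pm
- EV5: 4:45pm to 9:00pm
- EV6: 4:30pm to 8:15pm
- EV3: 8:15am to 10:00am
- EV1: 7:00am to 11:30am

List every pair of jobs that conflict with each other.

EV1 & EV2, EV1 & EV3, EV2 & EV3, EV4 & EV5, EV4 & EV6, EV5 & EV6

Sorted by start: EV1, EV2, EV3, EV4, EV6, EV5.
EV2 starts before EV1 ends → EV1 and EV2 overlap.
EV3 starts before EV1 ends → EV1 and EV3 overlap.
EV4 starts after EV1 ends; EV1 is clear from here.
EV3 starts before EV2 ends → EV2 and EV3 overlap.
EV4 starts after EV2 ends; EV2 is clear from here.
EV4 starts after EV3 ends; EV3 is clear from here.
EV6 starts before EV4 ends → EV4 and EV6 overlap.
EV5 starts before EV4 ends → EV4 and EV5 overlap.
EV5 starts before EV6 ends → EV6 and EV5 overlap.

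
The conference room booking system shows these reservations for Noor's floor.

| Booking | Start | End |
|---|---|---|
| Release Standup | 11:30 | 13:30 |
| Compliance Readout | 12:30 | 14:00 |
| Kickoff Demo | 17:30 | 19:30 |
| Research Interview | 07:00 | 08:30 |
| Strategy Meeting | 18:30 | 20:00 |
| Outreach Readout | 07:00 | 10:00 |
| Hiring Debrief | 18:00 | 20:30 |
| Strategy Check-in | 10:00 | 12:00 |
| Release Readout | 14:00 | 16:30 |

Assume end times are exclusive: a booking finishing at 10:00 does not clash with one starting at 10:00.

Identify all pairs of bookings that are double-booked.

Sorted by start: Outreach Readout, Research Interview, Strategy Check-in, Release Standup, Compliance Readout, Release Readout, Kickoff Demo, Hiring Debrief, Strategy Meeting.
Research Interview starts before Outreach Readout ends → Outreach Readout and Research Interview overlap.
Strategy Check-in starts exactly when Outreach Readout ends (back-to-back, no overlap); Outreach Readout is clear from here.
Strategy Check-in starts after Research Interview ends; Research Interview is clear from here.
Release Standup starts before Strategy Check-in ends → Strategy Check-in and Release Standup overlap.
Compliance Readout starts after Strategy Check-in ends; Strategy Check-in is clear from here.
Compliance Readout starts before Release Standup ends → Release Standup and Compliance Readout overlap.
Release Readout starts after Release Standup ends; Release Standup is clear from here.
Release Readout starts exactly when Compliance Readout ends (back-to-back, no overlap); Compliance Readout is clear from here.
Kickoff Demo starts after Release Readout ends; Release Readout is clear from here.
Hiring Debrief starts before Kickoff Demo ends → Kickoff Demo and Hiring Debrief overlap.
Strategy Meeting starts before Kickoff Demo ends → Kickoff Demo and Strategy Meeting overlap.
Strategy Meeting starts before Hiring Debrief ends → Hiring Debrief and Strategy Meeting overlap.

Compliance Readout & Release Standup, Hiring Debrief & Kickoff Demo, Hiring Debrief & Strategy Meeting, Kickoff Demo & Strategy Meeting, Outreach Readout & Research Interview, Release Standup & Strategy Check-in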